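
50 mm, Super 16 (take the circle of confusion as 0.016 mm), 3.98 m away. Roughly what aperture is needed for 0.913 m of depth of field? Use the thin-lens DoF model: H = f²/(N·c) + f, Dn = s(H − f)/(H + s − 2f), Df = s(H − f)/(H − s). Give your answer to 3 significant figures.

Write h = H − f = f²/(N·c). The thin-lens limits are Dn = s·h/(h + (s−f)) and Df = s·h/(h − (s−f)), so DoF = Df − Dn = 2·s·(s−f)·h / (h² − (s−f)²).
That is a quadratic in h: DoF·h² − 2·s·(s−f)·h − DoF·(s−f)² = 0 ⇒ h = (s−f)·(s + √(s² + DoF²)) / DoF = 3930 × (3980 + √(3980² + 913²)) / 913 = 3930 × (3980 + 4083.38) / 913 ≈ 34709 mm.
Then N = f²/(c·h) = 50² / (0.016 × 34709) = 2500 / 555.34 ≈ 4.50.

f/4.50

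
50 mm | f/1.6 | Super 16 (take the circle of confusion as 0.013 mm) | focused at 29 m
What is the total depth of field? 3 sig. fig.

14.8 m

Hyperfocal distance H = f²/(N·c) + f = 50²/(1.6 × 0.013) + 50 = 2500/0.0208 + 50 ≈ 120242.3 mm ≈ 120.2 m.
Near limit Dn = s·(H − f)/(H + s − 2f) = 29000 × (120242.3 − 50) / (120242.3 + 29000 − 2 × 50) = 29000 × 120192.3 / 149142.3 ≈ 23371 mm.
Far limit Df = s·(H − f)/(H − s) = 29000 × (120242.3 − 50) / (120242.3 − 29000) = 29000 × 120192.3 / 91242.3 ≈ 38201 mm.
Depth of field = Df − Dn = 38201 − 23371 ≈ 14830 mm ≈ 14.8 m.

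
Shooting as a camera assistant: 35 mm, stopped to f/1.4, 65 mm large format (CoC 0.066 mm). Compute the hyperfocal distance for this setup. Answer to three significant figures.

13.3 m

Hyperfocal distance H = f²/(N·c) + f = 35²/(1.4 × 0.066) + 35 = 1225/0.0924 + 35 ≈ 13292.6 mm ≈ 13.3 m.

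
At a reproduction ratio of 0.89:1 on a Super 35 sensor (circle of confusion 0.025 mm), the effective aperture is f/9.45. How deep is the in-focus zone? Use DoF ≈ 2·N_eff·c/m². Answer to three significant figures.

0.597 mm

At magnification m, DoF ≈ 2·N_eff·c/m² = 2 × 9.45 × 0.025 / 0.89² = 0.4725 / 0.7921 ≈ 0.597 mm.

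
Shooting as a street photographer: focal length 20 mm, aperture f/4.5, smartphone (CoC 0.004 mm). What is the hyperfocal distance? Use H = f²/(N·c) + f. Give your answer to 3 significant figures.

22.2 m

Hyperfocal distance H = f²/(N·c) + f = 20²/(4.5 × 0.004) + 20 = 400/0.018 + 20 ≈ 22242.2 mm ≈ 22.2 m.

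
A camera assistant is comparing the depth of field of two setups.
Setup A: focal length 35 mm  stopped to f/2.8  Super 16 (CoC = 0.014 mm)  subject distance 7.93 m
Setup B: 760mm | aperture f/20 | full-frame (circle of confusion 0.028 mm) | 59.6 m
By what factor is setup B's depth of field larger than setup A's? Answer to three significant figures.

Setup A: H = 35²/(2.8×0.014) + 35 ≈ 31285.0 mm; DoF = Df − Dn = 10610.7 − 6330.6 ≈ 4280.1 mm.
Setup B: H = 760²/(20×0.028) + 760 ≈ 1032188.6 mm; DoF = Df − Dn = 63205.7 − 56383.5 ≈ 6822.2 mm.
Ratio = 6822.2 / 4280.1 ≈ 1.59.

1.59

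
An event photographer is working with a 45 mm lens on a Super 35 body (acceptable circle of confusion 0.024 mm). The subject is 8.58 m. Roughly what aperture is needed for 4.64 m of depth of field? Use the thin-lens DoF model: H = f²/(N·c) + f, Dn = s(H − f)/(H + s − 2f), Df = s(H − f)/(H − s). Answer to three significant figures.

f/2.50

Write h = H − f = f²/(N·c). The thin-lens limits are Dn = s·h/(h + (s−f)) and Df = s·h/(h − (s−f)), so DoF = Df − Dn = 2·s·(s−f)·h / (h² − (s−f)²).
That is a quadratic in h: DoF·h² − 2·s·(s−f)·h − DoF·(s−f)² = 0 ⇒ h = (s−f)·(s + √(s² + DoF²)) / DoF = 8535 × (8580 + √(8580² + 4640²)) / 4640 = 8535 × (8580 + 9754.28) / 4640 ≈ 33725 mm.
Then N = f²/(c·h) = 45² / (0.024 × 33725) = 2025 / 809.40 ≈ 2.50.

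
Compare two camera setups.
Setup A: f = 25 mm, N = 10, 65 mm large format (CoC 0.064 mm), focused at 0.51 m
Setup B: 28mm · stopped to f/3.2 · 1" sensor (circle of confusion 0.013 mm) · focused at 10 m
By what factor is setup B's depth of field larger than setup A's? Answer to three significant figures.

Setup A: H = 25²/(10×0.064) + 25 ≈ 1001.6 mm; DoF = Df − Dn = 1013.19 − 340.76 ≈ 672.43 mm.
Setup B: H = 28²/(3.2×0.013) + 28 ≈ 18874.2 mm; DoF = Df − Dn = 21237 − 6540 ≈ 14697 mm.
Ratio = 14697 / 672.43 ≈ 21.9.

21.9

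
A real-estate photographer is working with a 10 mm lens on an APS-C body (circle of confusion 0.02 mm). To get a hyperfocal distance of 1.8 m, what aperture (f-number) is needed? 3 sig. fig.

Rearrange H = f²/(N·c) + f for N: N = f² / ((H − f)·c).
N = 10² / ((1800 − 10) × 0.02) = 100 / 35.80 ≈ 2.79.

f/2.79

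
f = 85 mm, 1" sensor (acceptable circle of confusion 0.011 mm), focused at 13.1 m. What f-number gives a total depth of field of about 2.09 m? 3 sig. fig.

f/4

Write h = H − f = f²/(N·c). The thin-lens limits are Dn = s·h/(h + (s−f)) and Df = s·h/(h − (s−f)), so DoF = Df − Dn = 2·s·(s−f)·h / (h² − (s−f)²).
That is a quadratic in h: DoF·h² − 2·s·(s−f)·h − DoF·(s−f)² = 0 ⇒ h = (s−f)·(s + √(s² + DoF²)) / DoF = 13015 × (13100 + √(13100² + 2090²)) / 2090 = 13015 × (13100 + 13265.7) / 2090 ≈ 164186 mm.
Then N = f²/(c·h) = 85² / (0.011 × 164186) = 7225 / 1806.0 ≈ 4.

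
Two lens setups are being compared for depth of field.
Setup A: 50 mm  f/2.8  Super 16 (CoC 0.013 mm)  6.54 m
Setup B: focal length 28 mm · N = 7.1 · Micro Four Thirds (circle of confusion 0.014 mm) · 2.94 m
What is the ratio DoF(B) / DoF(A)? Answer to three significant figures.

2.02

Setup A: H = 50²/(2.8×0.013) + 50 ≈ 68731.3 mm; DoF = Df − Dn = 7222.5 − 5975.4 ≈ 1247.1 mm.
Setup B: H = 28²/(7.1×0.014) + 28 ≈ 7915.3 mm; DoF = Df − Dn = 4660.7 − 2147.2 ≈ 2513.5 mm.
Ratio = 2513.5 / 1247.1 ≈ 2.02.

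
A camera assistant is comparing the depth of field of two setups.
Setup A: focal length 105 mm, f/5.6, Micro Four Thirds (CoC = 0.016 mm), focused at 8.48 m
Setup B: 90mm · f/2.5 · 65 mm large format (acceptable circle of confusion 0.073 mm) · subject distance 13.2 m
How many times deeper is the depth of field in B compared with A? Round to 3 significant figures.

Setup A: H = 105²/(5.6×0.016) + 105 ≈ 123151.9 mm; DoF = Df − Dn = 9099.3 − 7939.6 ≈ 1159.7 mm.
Setup B: H = 90²/(2.5×0.073) + 90 ≈ 44473.6 mm; DoF = Df − Dn = 18733.5 − 10190.1 ≈ 8543.4 mm.
Ratio = 8543.4 / 1159.7 ≈ 7.37.

7.37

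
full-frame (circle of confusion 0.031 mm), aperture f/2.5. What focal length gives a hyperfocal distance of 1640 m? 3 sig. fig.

356 mm

From H = f²/(N·c) + f, with f ≪ H: f ≈ √(H·N·c) = √(1640000 × 2.5 × 0.031) = √127100 ≈ 356.5 mm.
Exact: f² + N·c·f − N·c·H = 0 ⇒ f = (−N·c + √((N·c)² + 4·N·c·H))/2 = (−0.0775 + √508400)/2 ≈ 356.47 mm ≈ 356 mm.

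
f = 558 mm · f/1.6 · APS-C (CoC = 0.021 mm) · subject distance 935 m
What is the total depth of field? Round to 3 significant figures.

191 m

Hyperfocal distance H = f²/(N·c) + f = 558²/(1.6 × 0.021) + 558 = 311364/0.0336 + 558 ≈ 9267343.7 mm ≈ 9267 m.
Near limit Dn = s·(H − f)/(H + s − 2f) = 935000 × (9267343.7 − 558) / (9267343.7 + 935000 − 2 × 558) = 935000 × 9266785.7 / 10201227.7 ≈ 849353 mm.
Far limit Df = s·(H − f)/(H − s) = 935000 × (9267343.7 − 558) / (9267343.7 − 935000) = 935000 × 9266785.7 / 8332343.7 ≈ 1039857 mm.
Depth of field = Df − Dn = 1039857 − 849353 ≈ 190504 mm ≈ 191 m.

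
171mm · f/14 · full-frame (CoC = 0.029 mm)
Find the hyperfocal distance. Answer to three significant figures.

Hyperfocal distance H = f²/(N·c) + f = 171²/(14 × 0.029) + 171 = 29241/0.406 + 171 ≈ 72193.2 mm ≈ 72.2 m.

72.2 m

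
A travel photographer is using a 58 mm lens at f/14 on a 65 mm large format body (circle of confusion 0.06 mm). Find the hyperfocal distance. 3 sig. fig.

4.06 m

Hyperfocal distance H = f²/(N·c) + f = 58²/(14 × 0.06) + 58 = 3364/0.84 + 58 ≈ 4062.8 mm ≈ 4.06 m.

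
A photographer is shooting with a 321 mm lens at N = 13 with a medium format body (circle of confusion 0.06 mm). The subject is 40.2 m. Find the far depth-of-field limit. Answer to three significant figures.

57.6 m

Hyperfocal distance H = f²/(N·c) + f = 321²/(13 × 0.06) + 321 = 103041/0.78 + 321 ≈ 132424.8 mm ≈ 132.4 m.
Far limit Df = s·(H − f)/(H − s) = 40200 × (132424.8 − 321) / (132424.8 − 40200) = 40200 × 132103.8 / 92224.8 ≈ 57583 mm ≈ 57.6 m.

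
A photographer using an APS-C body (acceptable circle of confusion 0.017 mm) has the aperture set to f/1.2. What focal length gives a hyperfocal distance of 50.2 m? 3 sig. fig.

From H = f²/(N·c) + f, with f ≪ H: f ≈ √(H·N·c) = √(50200 × 1.2 × 0.017) = √1024.1 ≈ 32.00 mm.
The +f correction barely moves this — solving exactly, f² + N·c·f − N·c·H = 0 ⇒ f = (−N·c + √((N·c)² + 4·N·c·H))/2 = (−0.0204 + √4096.3)/2 ≈ 31.991 mm, so f ≈ 32.0 mm.

32.0 mm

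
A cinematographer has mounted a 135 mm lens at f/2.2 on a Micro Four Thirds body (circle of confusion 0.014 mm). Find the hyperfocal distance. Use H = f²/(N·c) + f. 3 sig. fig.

592 m

Hyperfocal distance H = f²/(N·c) + f = 135²/(2.2 × 0.014) + 135 = 18225/0.0308 + 135 ≈ 591855.8 mm ≈ 592 m.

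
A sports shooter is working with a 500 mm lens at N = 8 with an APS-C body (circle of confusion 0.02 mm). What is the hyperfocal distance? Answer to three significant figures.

Hyperfocal distance H = f²/(N·c) + f = 500²/(8 × 0.02) + 500 = 250000/0.16 + 500 ≈ 1563000.0 mm ≈ 1560 m.

1560 m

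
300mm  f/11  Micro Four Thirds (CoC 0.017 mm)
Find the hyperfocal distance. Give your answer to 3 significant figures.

482 m

Hyperfocal distance H = f²/(N·c) + f = 300²/(11 × 0.017) + 300 = 90000/0.187 + 300 ≈ 481583.4 mm ≈ 482 m.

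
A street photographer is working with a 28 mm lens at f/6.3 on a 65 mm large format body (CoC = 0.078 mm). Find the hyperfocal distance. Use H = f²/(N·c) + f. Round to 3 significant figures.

1.62 m

Hyperfocal distance H = f²/(N·c) + f = 28²/(6.3 × 0.078) + 28 = 784/0.4914 + 28 ≈ 1623.4 mm ≈ 1.62 m.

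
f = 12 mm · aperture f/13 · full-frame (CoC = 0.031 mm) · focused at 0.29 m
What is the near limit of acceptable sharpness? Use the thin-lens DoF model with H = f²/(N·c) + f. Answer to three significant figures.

Hyperfocal distance H = f²/(N·c) + f = 12²/(13 × 0.031) + 12 = 144/0.403 + 12 ≈ 369.3 mm ≈ 0.369 m.
Near limit Dn = s·(H − f)/(H + s − 2f) = 290 × (369.3 − 12) / (369.3 + 290 − 2 × 12) = 290 × 357.3 / 635.3 ≈ 163.10 mm.

163 mm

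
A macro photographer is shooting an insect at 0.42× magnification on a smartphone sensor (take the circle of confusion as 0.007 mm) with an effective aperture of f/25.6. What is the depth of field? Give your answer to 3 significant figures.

2.03 mm

At magnification m, DoF ≈ 2·N_eff·c/m² = 2 × 25.6 × 0.007 / 0.42² = 0.3584 / 0.1764 ≈ 2.03 mm.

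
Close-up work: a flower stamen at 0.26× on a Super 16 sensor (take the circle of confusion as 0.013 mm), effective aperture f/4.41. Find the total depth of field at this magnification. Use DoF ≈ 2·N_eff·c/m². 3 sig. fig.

1.70 mm

At magnification m, DoF ≈ 2·N_eff·c/m² = 2 × 4.41 × 0.013 / 0.26² = 0.1147 / 0.0676 ≈ 1.7 mm.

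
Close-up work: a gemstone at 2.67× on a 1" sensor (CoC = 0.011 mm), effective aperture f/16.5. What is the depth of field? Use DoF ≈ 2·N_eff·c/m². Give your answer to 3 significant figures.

0.0509 mm

At magnification m, DoF ≈ 2·N_eff·c/m² = 2 × 16.5 × 0.011 / 2.67² = 0.363 / 7.129 ≈ 0.0509 mm.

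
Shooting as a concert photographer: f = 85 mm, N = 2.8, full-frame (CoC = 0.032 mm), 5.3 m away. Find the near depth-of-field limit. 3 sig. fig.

Hyperfocal distance H = f²/(N·c) + f = 85²/(2.8 × 0.032) + 85 = 7225/0.0896 + 85 ≈ 80721.2 mm ≈ 80.72 m.
Near limit Dn = s·(H − f)/(H + s − 2f) = 5300 × (80721.2 − 85) / (80721.2 + 5300 − 2 × 85) = 5300 × 80636.2 / 85851.2 ≈ 4978.1 mm ≈ 4.98 m.

4.98 m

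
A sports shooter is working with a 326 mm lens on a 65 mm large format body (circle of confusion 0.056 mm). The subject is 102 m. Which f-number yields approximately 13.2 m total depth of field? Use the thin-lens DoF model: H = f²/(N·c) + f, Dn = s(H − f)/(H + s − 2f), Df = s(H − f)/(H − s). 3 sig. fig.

Write h = H − f = f²/(N·c). The thin-lens limits are Dn = s·h/(h + (s−f)) and Df = s·h/(h − (s−f)), so DoF = Df − Dn = 2·s·(s−f)·h / (h² − (s−f)²).
That is a quadratic in h: DoF·h² − 2·s·(s−f)·h − DoF·(s−f)² = 0 ⇒ h = (s−f)·(s + √(s² + DoF²)) / DoF = 101674 × (102000 + √(102000² + 13200²)) / 13200 = 101674 × (102000 + 102851) / 13200 ≈ 1577877 mm.
Then N = f²/(c·h) = 326² / (0.056 × 1577877) = 106276 / 88361 ≈ 1.20.

f/1.20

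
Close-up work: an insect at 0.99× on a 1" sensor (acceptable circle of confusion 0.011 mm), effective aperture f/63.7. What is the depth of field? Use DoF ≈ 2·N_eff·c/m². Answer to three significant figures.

At magnification m, DoF ≈ 2·N_eff·c/m² = 2 × 63.7 × 0.011 / 0.99² = 1.401 / 0.9801 ≈ 1.43 mm.

1.43 mm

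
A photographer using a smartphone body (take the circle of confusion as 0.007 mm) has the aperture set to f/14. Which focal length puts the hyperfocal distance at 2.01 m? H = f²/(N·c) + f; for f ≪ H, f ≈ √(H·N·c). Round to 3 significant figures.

From H = f²/(N·c) + f, with f ≪ H: f ≈ √(H·N·c) = √(2010 × 14 × 0.007) = √196.98 ≈ 14.03 mm.
The +f correction barely moves this — solving exactly, f² + N·c·f − N·c·H = 0 ⇒ f = (−N·c + √((N·c)² + 4·N·c·H))/2 = (−0.098 + √787.93)/2 ≈ 13.986 mm, so f ≈ 14.0 mm.

14.0 mm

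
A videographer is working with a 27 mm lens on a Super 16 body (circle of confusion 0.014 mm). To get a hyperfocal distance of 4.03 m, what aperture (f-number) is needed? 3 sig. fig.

f/13

Rearrange H = f²/(N·c) + f for N: N = f² / ((H − f)·c).
N = 27² / ((4030 − 27) × 0.014) = 729 / 56.04 ≈ 13.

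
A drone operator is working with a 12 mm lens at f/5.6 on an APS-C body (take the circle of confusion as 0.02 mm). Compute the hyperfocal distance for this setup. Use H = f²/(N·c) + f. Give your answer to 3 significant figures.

1.30 m

Hyperfocal distance H = f²/(N·c) + f = 12²/(5.6 × 0.02) + 12 = 144/0.112 + 12 ≈ 1297.7 mm ≈ 1.30 m.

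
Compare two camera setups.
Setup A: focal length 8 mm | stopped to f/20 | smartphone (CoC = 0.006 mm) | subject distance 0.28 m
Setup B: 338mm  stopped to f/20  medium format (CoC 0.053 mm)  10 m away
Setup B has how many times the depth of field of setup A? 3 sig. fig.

4.68

Setup A: H = 8²/(20×0.006) + 8 ≈ 541.3 mm; DoF = Df − Dn = 571.43 − 185.43 ≈ 386.00 mm.
Setup B: H = 338²/(20×0.053) + 338 ≈ 108115.4 mm; DoF = Df − Dn = 10984.8 − 9177.3 ≈ 1807.5 mm.
Ratio = 1807.5 / 386.00 ≈ 4.68.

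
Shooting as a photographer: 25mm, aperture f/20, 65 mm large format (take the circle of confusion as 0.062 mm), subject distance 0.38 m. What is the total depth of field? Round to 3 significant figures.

Hyperfocal distance H = f²/(N·c) + f = 25²/(20 × 0.062) + 25 = 625/1.24 + 25 ≈ 529.0 mm ≈ 0.529 m.
Near limit Dn = s·(H − f)/(H + s − 2f) = 380 × (529.0 − 25) / (529.0 + 380 − 2 × 25) = 380 × 504.0 / 859.0 ≈ 223.0 mm.
Far limit Df = s·(H − f)/(H − s) = 380 × (529.0 − 25) / (529.0 − 380) = 380 × 504.0 / 149.0 ≈ 1285.2 mm.
Depth of field = Df − Dn = 1285.2 − 223.0 ≈ 1062.2 mm ≈ 1.06 m.

1.06 m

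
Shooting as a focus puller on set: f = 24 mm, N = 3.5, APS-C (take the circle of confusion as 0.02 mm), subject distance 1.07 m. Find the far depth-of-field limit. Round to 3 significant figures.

Hyperfocal distance H = f²/(N·c) + f = 24²/(3.5 × 0.02) + 24 = 576/0.07 + 24 ≈ 8252.6 mm ≈ 8.253 m.
Far limit Df = s·(H − f)/(H − s) = 1070 × (8252.6 − 24) / (8252.6 − 1070) = 1070 × 8228.6 / 7182.6 ≈ 1225.8 mm ≈ 1.23 m.

1.23 m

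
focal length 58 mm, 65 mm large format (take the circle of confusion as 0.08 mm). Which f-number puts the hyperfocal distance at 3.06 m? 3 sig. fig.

f/14

Rearrange H = f²/(N·c) + f for N: N = f² / ((H − f)·c).
N = 58² / ((3060 − 58) × 0.08) = 3364 / 240.2 ≈ 14.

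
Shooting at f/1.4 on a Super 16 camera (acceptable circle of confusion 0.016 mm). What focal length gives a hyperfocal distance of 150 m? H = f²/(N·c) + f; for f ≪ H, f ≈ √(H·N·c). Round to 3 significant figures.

58.0 mm

From H = f²/(N·c) + f, with f ≪ H: f ≈ √(H·N·c) = √(150000 × 1.4 × 0.016) = √3360.0 ≈ 57.97 mm.
The +f correction barely moves this — solving exactly, f² + N·c·f − N·c·H = 0 ⇒ f = (−N·c + √((N·c)² + 4·N·c·H))/2 = (−0.0224 + √13440)/2 ≈ 57.954 mm, so f ≈ 58.0 mm.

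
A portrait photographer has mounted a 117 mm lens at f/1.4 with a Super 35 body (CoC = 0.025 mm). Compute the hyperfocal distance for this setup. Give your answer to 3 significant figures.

391 m

Hyperfocal distance H = f²/(N·c) + f = 117²/(1.4 × 0.025) + 117 = 13689/0.035 + 117 ≈ 391231.3 mm ≈ 391 m.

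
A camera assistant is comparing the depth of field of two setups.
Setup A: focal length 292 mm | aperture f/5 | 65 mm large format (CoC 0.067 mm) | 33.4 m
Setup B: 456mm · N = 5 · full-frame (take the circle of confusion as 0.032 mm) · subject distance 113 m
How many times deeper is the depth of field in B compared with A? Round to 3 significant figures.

Setup A: H = 292²/(5×0.067) + 292 ≈ 254811.4 mm; DoF = Df − Dn = 38394.4 − 29555.4 ≈ 8839.0 mm.
Setup B: H = 456²/(5×0.032) + 456 ≈ 1300056.0 mm; DoF = Df − Dn = 123713 − 103994 ≈ 19719 mm.
Ratio = 19719 / 8839.0 ≈ 2.23.

2.23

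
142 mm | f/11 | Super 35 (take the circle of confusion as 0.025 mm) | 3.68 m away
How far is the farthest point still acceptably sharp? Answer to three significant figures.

Hyperfocal distance H = f²/(N·c) + f = 142²/(11 × 0.025) + 142 = 20164/0.275 + 142 ≈ 73465.6 mm ≈ 73.47 m.
Far limit Df = s·(H − f)/(H − s) = 3680 × (73465.6 − 142) / (73465.6 − 3680) = 3680 × 73323.6 / 69785.6 ≈ 3866.6 mm ≈ 3.87 m.

3.87 m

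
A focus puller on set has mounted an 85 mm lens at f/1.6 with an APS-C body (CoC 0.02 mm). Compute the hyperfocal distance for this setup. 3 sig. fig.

226 m

Hyperfocal distance H = f²/(N·c) + f = 85²/(1.6 × 0.02) + 85 = 7225/0.032 + 85 ≈ 225866.2 mm ≈ 226 m.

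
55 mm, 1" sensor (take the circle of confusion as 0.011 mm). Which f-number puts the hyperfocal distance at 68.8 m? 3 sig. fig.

f/4

Rearrange H = f²/(N·c) + f for N: N = f² / ((H − f)·c).
N = 55² / ((68800 − 55) × 0.011) = 3025 / 756.2 ≈ 4.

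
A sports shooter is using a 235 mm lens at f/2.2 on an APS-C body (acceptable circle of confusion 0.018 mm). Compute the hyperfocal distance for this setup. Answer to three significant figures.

1390 m

Hyperfocal distance H = f²/(N·c) + f = 235²/(2.2 × 0.018) + 235 = 55225/0.0396 + 235 ≈ 1394805.7 mm ≈ 1390 m.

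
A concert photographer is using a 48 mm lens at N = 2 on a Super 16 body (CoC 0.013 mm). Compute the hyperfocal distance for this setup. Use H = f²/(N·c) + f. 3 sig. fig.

88.7 m

Hyperfocal distance H = f²/(N·c) + f = 48²/(2 × 0.013) + 48 = 2304/0.026 + 48 ≈ 88663.4 mm ≈ 88.7 m.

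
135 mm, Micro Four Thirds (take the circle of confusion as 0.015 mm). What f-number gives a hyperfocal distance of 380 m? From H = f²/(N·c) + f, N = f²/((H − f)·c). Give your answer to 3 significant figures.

Rearrange H = f²/(N·c) + f for N: N = f² / ((H − f)·c).
N = 135² / ((380000 − 135) × 0.015) = 18225 / 5698 ≈ 3.20.

f/3.20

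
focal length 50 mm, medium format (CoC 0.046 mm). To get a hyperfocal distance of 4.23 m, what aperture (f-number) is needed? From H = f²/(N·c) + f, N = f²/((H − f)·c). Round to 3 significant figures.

Rearrange H = f²/(N·c) + f for N: N = f² / ((H − f)·c).
N = 50² / ((4230 − 50) × 0.046) = 2500 / 192.3 ≈ 13.

f/13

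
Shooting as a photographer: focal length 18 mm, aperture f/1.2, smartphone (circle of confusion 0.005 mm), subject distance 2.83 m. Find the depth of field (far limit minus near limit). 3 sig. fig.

296 mm

Hyperfocal distance H = f²/(N·c) + f = 18²/(1.2 × 0.005) + 18 = 324/0.006 + 18 ≈ 54018.0 mm ≈ 54.02 m.
Near limit Dn = s·(H − f)/(H + s − 2f) = 2830 × (54018.0 − 18) / (54018.0 + 2830 − 2 × 18) = 2830 × 54000.0 / 56812.0 ≈ 2689.92 mm.
Far limit Df = s·(H − f)/(H − s) = 2830 × (54018.0 − 18) / (54018.0 − 2830) = 2830 × 54000.0 / 51188.0 ≈ 2985.47 mm.
Depth of field = Df − Dn = 2985.47 − 2689.92 ≈ 295.55 mm.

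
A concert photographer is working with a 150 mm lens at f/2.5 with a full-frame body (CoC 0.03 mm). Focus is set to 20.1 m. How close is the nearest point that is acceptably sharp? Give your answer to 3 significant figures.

Hyperfocal distance H = f²/(N·c) + f = 150²/(2.5 × 0.03) + 150 = 22500/0.075 + 150 ≈ 300150.0 mm ≈ 300.1 m.
Near limit Dn = s·(H − f)/(H + s − 2f) = 20100 × (300150.0 − 150) / (300150.0 + 20100 − 2 × 150) = 20100 × 300000.0 / 319950.0 ≈ 18847 mm ≈ 18.8 m.

18.8 m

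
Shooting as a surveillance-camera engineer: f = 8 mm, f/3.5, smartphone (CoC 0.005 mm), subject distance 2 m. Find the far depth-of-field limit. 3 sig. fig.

4.39 m

Hyperfocal distance H = f²/(N·c) + f = 8²/(3.5 × 0.005) + 8 = 64/0.0175 + 8 ≈ 3665.1 mm ≈ 3.665 m.
Far limit Df = s·(H − f)/(H − s) = 2000 × (3665.1 − 8) / (3665.1 − 2000) = 2000 × 3657.1 / 1665.1 ≈ 4392.6 mm ≈ 4.39 m.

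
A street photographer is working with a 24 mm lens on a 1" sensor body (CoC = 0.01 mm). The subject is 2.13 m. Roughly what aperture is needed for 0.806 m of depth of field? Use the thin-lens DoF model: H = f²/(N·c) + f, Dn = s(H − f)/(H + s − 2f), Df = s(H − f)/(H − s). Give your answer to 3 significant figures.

Write h = H − f = f²/(N·c). The thin-lens limits are Dn = s·h/(h + (s−f)) and Df = s·h/(h − (s−f)), so DoF = Df − Dn = 2·s·(s−f)·h / (h² − (s−f)²).
That is a quadratic in h: DoF·h² − 2·s·(s−f)·h − DoF·(s−f)² = 0 ⇒ h = (s−f)·(s + √(s² + DoF²)) / DoF = 2106 × (2130 + √(2130² + 806²)) / 806 = 2106 × (2130 + 2277.40) / 806 ≈ 11516 mm.
Then N = f²/(c·h) = 24² / (0.01 × 11516) = 576 / 115.16 ≈ 5.

f/5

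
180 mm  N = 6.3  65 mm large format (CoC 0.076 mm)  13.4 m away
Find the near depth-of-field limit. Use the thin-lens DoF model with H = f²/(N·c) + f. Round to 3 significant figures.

Hyperfocal distance H = f²/(N·c) + f = 180²/(6.3 × 0.076) + 180 = 32400/0.4788 + 180 ≈ 67849.2 mm ≈ 67.85 m.
Near limit Dn = s·(H − f)/(H + s − 2f) = 13400 × (67849.2 − 180) / (67849.2 + 13400 − 2 × 180) = 13400 × 67669.2 / 80889.2 ≈ 11210 mm ≈ 11.2 m.

11.2 m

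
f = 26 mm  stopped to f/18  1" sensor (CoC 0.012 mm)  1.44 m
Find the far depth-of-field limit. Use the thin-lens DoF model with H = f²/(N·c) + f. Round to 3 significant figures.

2.63 m

Hyperfocal distance H = f²/(N·c) + f = 26²/(18 × 0.012) + 26 = 676/0.216 + 26 ≈ 3155.6 mm ≈ 3.156 m.
Far limit Df = s·(H − f)/(H − s) = 1440 × (3155.6 − 26) / (3155.6 − 1440) = 1440 × 3129.6 / 1715.6 ≈ 2626.8 mm ≈ 2.63 m.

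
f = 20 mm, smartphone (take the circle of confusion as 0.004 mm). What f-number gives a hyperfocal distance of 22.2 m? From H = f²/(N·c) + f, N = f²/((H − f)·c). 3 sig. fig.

f/4.51

Rearrange H = f²/(N·c) + f for N: N = f² / ((H − f)·c).
N = 20² / ((22200 − 20) × 0.004) = 400 / 88.72 ≈ 4.51.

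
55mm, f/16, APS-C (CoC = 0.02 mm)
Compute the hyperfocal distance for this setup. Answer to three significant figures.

Hyperfocal distance H = f²/(N·c) + f = 55²/(16 × 0.02) + 55 = 3025/0.32 + 55 ≈ 9508.1 mm ≈ 9.51 m.

9.51 m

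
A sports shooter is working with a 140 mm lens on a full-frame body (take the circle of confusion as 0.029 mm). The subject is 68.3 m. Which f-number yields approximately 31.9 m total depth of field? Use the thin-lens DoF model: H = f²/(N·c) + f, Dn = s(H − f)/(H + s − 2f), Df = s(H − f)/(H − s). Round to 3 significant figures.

Write h = H − f = f²/(N·c). The thin-lens limits are Dn = s·h/(h + (s−f)) and Df = s·h/(h − (s−f)), so DoF = Df − Dn = 2·s·(s−f)·h / (h² − (s−f)²).
That is a quadratic in h: DoF·h² − 2·s·(s−f)·h − DoF·(s−f)² = 0 ⇒ h = (s−f)·(s + √(s² + DoF²)) / DoF = 68160 × (68300 + √(68300² + 31900²)) / 31900 = 68160 × (68300 + 75382.4) / 31900 ≈ 307003 mm.
Then N = f²/(c·h) = 140² / (0.029 × 307003) = 19600 / 8903.1 ≈ 2.20.

f/2.20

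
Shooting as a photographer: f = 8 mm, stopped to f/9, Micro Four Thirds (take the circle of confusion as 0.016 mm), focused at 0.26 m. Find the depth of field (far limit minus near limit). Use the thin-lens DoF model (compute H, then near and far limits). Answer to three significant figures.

Hyperfocal distance H = f²/(N·c) + f = 8²/(9 × 0.016) + 8 = 64/0.144 + 8 ≈ 452.4 mm ≈ 0.452 m.
Near limit Dn = s·(H − f)/(H + s − 2f) = 260 × (452.4 − 8) / (452.4 + 260 − 2 × 8) = 260 × 444.4 / 696.4 ≈ 165.92 mm.
Far limit Df = s·(H − f)/(H − s) = 260 × (452.4 − 8) / (452.4 − 260) = 260 × 444.4 / 192.4 ≈ 600.46 mm.
Depth of field = Df − Dn = 600.46 − 165.92 ≈ 434.54 mm.

435 mm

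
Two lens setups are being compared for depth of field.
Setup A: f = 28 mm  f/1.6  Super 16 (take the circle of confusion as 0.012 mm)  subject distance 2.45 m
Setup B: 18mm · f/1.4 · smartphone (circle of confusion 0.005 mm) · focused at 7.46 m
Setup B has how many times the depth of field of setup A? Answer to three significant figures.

Setup A: H = 28²/(1.6×0.012) + 28 ≈ 40861.3 mm; DoF = Df − Dn = 2604.48 − 2312.82 ≈ 291.66 mm.
Setup B: H = 18²/(1.4×0.005) + 18 ≈ 46303.7 mm; DoF = Df − Dn = 8889.2 − 6426.7 ≈ 2462.5 mm.
Ratio = 2462.5 / 291.66 ≈ 8.44.

8.44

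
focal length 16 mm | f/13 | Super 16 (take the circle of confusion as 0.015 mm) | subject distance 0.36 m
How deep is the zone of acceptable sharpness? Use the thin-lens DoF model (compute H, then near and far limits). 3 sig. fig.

203 mm

Hyperfocal distance H = f²/(N·c) + f = 16²/(13 × 0.015) + 16 = 256/0.195 + 16 ≈ 1328.8 mm ≈ 1.329 m.
Near limit Dn = s·(H − f)/(H + s − 2f) = 360 × (1328.8 − 16) / (1328.8 + 360 − 2 × 16) = 360 × 1312.8 / 1656.8 ≈ 285.25 mm.
Far limit Df = s·(H − f)/(H − s) = 360 × (1328.8 − 16) / (1328.8 − 360) = 360 × 1312.8 / 968.8 ≈ 487.83 mm.
Depth of field = Df − Dn = 487.83 − 285.25 ≈ 202.58 mm.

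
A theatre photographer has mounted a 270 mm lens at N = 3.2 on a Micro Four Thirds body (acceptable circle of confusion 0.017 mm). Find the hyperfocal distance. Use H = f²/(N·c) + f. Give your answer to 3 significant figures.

Hyperfocal distance H = f²/(N·c) + f = 270²/(3.2 × 0.017) + 270 = 72900/0.0544 + 270 ≈ 1340343.5 mm ≈ 1340 m.

1340 m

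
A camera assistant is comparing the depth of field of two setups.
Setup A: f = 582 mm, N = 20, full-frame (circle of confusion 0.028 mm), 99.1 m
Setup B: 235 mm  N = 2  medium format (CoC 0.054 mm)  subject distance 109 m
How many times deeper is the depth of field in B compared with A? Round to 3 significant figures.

1.46

Setup A: H = 582²/(20×0.028) + 582 ≈ 605446.3 mm; DoF = Df − Dn = 118382 − 85220 ≈ 33162 mm.
Setup B: H = 235²/(2×0.054) + 235 ≈ 511577.6 mm; DoF = Df − Dn = 138449 − 89882 ≈ 48567 mm.
Ratio = 48567 / 33162 ≈ 1.46.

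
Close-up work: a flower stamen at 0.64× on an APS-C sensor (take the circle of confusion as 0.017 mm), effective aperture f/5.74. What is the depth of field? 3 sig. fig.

At magnification m, DoF ≈ 2·N_eff·c/m² = 2 × 5.74 × 0.017 / 0.64² = 0.1952 / 0.4096 ≈ 0.476 mm.

0.476 mm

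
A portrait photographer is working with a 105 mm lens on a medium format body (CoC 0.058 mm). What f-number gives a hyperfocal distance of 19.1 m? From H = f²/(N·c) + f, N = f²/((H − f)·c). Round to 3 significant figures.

Rearrange H = f²/(N·c) + f for N: N = f² / ((H − f)·c).
N = 105² / ((19100 − 105) × 0.058) = 11025 / 1102 ≈ 10.

f/10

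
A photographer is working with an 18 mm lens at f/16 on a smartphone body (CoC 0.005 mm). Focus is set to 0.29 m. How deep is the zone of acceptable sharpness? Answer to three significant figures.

39.1 mm

Hyperfocal distance H = f²/(N·c) + f = 18²/(16 × 0.005) + 18 = 324/0.08 + 18 ≈ 4068.0 mm ≈ 4.068 m.
Near limit Dn = s·(H − f)/(H + s − 2f) = 290 × (4068.0 − 18) / (4068.0 + 290 − 2 × 18) = 290 × 4050.0 / 4322.0 ≈ 271.749 mm.
Far limit Df = s·(H − f)/(H − s) = 290 × (4068.0 − 18) / (4068.0 − 290) = 290 × 4050.0 / 3778.0 ≈ 310.879 mm.
Depth of field = Df − Dn = 310.879 − 271.749 ≈ 39.130 mm.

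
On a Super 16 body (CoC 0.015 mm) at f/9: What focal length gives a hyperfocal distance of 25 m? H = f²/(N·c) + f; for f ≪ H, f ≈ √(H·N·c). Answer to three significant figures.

From H = f²/(N·c) + f, with f ≪ H: f ≈ √(H·N·c) = √(25000 × 9 × 0.015) = √3375.0 ≈ 58.09 mm.
Exact: f² + N·c·f − N·c·H = 0 ⇒ f = (−N·c + √((N·c)² + 4·N·c·H))/2 = (−0.135 + √13500)/2 ≈ 58.027 mm ≈ 58.0 mm.

58.0 mm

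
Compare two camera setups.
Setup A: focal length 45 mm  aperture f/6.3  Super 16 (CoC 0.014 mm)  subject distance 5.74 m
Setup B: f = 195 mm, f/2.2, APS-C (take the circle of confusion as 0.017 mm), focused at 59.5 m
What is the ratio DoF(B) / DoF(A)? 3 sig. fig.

Setup A: H = 45²/(6.3×0.014) + 45 ≈ 23004.2 mm; DoF = Df − Dn = 7633.5 − 4599.2 ≈ 3034.3 mm.
Setup B: H = 195²/(2.2×0.017) + 195 ≈ 1016906.2 mm; DoF = Df − Dn = 63185.6 − 56220.6 ≈ 6965.0 mm.
Ratio = 6965.0 / 3034.3 ≈ 2.30.

2.30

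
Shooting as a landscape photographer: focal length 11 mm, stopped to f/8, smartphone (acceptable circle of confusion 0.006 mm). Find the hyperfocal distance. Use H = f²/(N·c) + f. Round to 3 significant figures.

Hyperfocal distance H = f²/(N·c) + f = 11²/(8 × 0.006) + 11 = 121/0.048 + 11 ≈ 2531.8 mm ≈ 2.53 m.

2.53 m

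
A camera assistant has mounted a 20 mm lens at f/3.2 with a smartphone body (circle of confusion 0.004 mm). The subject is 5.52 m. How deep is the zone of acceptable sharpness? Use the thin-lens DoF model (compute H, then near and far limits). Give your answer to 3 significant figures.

Hyperfocal distance H = f²/(N·c) + f = 20²/(3.2 × 0.004) + 20 = 400/0.0128 + 20 ≈ 31270.0 mm ≈ 31.27 m.
Near limit Dn = s·(H − f)/(H + s − 2f) = 5520 × (31270.0 − 20) / (31270.0 + 5520 − 2 × 20) = 5520 × 31250.0 / 36750.0 ≈ 4693.9 mm.
Far limit Df = s·(H − f)/(H − s) = 5520 × (31270.0 − 20) / (31270.0 − 5520) = 5520 × 31250.0 / 25750.0 ≈ 6699.0 mm.
Depth of field = Df − Dn = 6699.0 − 4693.9 ≈ 2005.1 mm ≈ 2.01 m.

2.01 m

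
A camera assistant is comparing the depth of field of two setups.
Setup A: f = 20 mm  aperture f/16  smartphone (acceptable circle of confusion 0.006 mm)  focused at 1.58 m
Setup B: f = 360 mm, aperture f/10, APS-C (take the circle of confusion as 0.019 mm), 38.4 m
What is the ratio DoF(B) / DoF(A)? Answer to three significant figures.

Setup A: H = 20²/(16×0.006) + 20 ≈ 4186.7 mm; DoF = Df − Dn = 2525.6 − 1149.6 ≈ 1376.0 mm.
Setup B: H = 360²/(10×0.019) + 360 ≈ 682465.3 mm; DoF = Df − Dn = 40668.0 − 36371.6 ≈ 4296.4 mm.
Ratio = 4296.4 / 1376.0 ≈ 3.12.

3.12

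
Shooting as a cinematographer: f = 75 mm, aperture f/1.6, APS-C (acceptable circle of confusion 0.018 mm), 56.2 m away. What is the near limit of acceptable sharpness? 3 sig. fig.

Hyperfocal distance H = f²/(N·c) + f = 75²/(1.6 × 0.018) + 75 = 5625/0.0288 + 75 ≈ 195387.5 mm ≈ 195.4 m.
Near limit Dn = s·(H − f)/(H + s − 2f) = 56200 × (195387.5 − 75) / (195387.5 + 56200 − 2 × 75) = 56200 × 195312.5 / 251437.5 ≈ 43655 mm ≈ 43.7 m.

43.7 m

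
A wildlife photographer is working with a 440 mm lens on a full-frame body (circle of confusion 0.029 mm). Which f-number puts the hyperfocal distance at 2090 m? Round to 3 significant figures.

Rearrange H = f²/(N·c) + f for N: N = f² / ((H − f)·c).
N = 440² / ((2090000 − 440) × 0.029) = 193600 / 60597 ≈ 3.19.

f/3.19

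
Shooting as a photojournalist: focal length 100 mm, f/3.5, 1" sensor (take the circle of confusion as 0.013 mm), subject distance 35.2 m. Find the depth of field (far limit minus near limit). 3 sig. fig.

11.5 m

Hyperfocal distance H = f²/(N·c) + f = 100²/(3.5 × 0.013) + 100 = 10000/0.0455 + 100 ≈ 219880.2 mm ≈ 219.9 m.
Near limit Dn = s·(H − f)/(H + s − 2f) = 35200 × (219880.2 − 100) / (219880.2 + 35200 − 2 × 100) = 35200 × 219780.2 / 254880.2 ≈ 30353 mm.
Far limit Df = s·(H − f)/(H − s) = 35200 × (219880.2 − 100) / (219880.2 − 35200) = 35200 × 219780.2 / 184680.2 ≈ 41890 mm.
Depth of field = Df − Dn = 41890 − 30353 ≈ 11537 mm ≈ 11.5 m.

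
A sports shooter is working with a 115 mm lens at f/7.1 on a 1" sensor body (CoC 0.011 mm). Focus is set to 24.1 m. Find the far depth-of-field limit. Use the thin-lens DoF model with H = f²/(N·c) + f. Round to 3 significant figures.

28.1 m

Hyperfocal distance H = f²/(N·c) + f = 115²/(7.1 × 0.011) + 115 = 13225/0.0781 + 115 ≈ 169449.2 mm ≈ 169.4 m.
Far limit Df = s·(H − f)/(H − s) = 24100 × (169449.2 − 115) / (169449.2 − 24100) = 24100 × 169334.2 / 145349.2 ≈ 28077 mm ≈ 28.1 m.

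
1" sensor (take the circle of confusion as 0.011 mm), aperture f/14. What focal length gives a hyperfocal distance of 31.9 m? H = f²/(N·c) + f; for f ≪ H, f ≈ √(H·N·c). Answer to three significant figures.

70.0 mm

From H = f²/(N·c) + f, with f ≪ H: f ≈ √(H·N·c) = √(31900 × 14 × 0.011) = √4912.6 ≈ 70.09 mm.
Exact: f² + N·c·f − N·c·H = 0 ⇒ f = (−N·c + √((N·c)² + 4·N·c·H))/2 = (−0.154 + √19650)/2 ≈ 70.013 mm ≈ 70.0 mm.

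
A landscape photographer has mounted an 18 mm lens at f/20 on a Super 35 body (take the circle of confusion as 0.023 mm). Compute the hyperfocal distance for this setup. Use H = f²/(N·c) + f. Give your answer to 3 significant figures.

0.722 m

Hyperfocal distance H = f²/(N·c) + f = 18²/(20 × 0.023) + 18 = 324/0.46 + 18 ≈ 722.3 mm ≈ 0.722 m.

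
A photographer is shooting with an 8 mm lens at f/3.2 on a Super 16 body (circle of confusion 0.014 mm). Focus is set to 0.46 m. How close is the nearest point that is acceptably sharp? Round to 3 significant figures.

Hyperfocal distance H = f²/(N·c) + f = 8²/(3.2 × 0.014) + 8 = 64/0.0448 + 8 ≈ 1436.6 mm ≈ 1.437 m.
Near limit Dn = s·(H − f)/(H + s − 2f) = 460 × (1436.6 − 8) / (1436.6 + 460 − 2 × 8) = 460 × 1428.6 / 1880.6 ≈ 349.44 mm.

349 mm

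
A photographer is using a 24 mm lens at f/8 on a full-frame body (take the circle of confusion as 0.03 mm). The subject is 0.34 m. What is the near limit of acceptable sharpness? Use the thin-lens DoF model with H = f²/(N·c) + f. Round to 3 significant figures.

300 mm

Hyperfocal distance H = f²/(N·c) + f = 24²/(8 × 0.03) + 24 = 576/0.24 + 24 ≈ 2424.0 mm ≈ 2.424 m.
Near limit Dn = s·(H − f)/(H + s − 2f) = 340 × (2424.0 − 24) / (2424.0 + 340 − 2 × 24) = 340 × 2400.0 / 2716.0 ≈ 300.44 mm.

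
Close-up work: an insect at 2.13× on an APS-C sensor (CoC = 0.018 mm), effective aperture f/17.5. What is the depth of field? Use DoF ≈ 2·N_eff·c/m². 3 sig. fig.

At magnification m, DoF ≈ 2·N_eff·c/m² = 2 × 17.5 × 0.018 / 2.13² = 0.63 / 4.537 ≈ 0.139 mm.

0.139 mm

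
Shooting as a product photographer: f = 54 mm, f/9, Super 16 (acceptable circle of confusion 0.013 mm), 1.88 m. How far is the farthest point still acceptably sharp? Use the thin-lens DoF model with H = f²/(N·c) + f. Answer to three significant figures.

2.03 m

Hyperfocal distance H = f²/(N·c) + f = 54²/(9 × 0.013) + 54 = 2916/0.117 + 54 ≈ 24977.1 mm ≈ 24.98 m.
Far limit Df = s·(H − f)/(H − s) = 1880 × (24977.1 − 54) / (24977.1 − 1880) = 1880 × 24923.1 / 23097.1 ≈ 2028.6 mm ≈ 2.03 m.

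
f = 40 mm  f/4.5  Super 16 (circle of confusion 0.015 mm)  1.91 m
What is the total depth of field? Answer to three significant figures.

303 mm

Hyperfocal distance H = f²/(N·c) + f = 40²/(4.5 × 0.015) + 40 = 1600/0.0675 + 40 ≈ 23743.7 mm ≈ 23.74 m.
Near limit Dn = s·(H − f)/(H + s − 2f) = 1910 × (23743.7 − 40) / (23743.7 + 1910 − 2 × 40) = 1910 × 23703.7 / 25573.7 ≈ 1770.34 mm.
Far limit Df = s·(H − f)/(H − s) = 1910 × (23743.7 − 40) / (23743.7 − 1910) = 1910 × 23703.7 / 21833.7 ≈ 2073.59 mm.
Depth of field = Df − Dn = 2073.59 − 1770.34 ≈ 303.25 mm.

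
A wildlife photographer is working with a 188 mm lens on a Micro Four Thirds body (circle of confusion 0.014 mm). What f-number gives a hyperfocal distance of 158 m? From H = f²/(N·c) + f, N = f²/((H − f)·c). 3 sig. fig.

Rearrange H = f²/(N·c) + f for N: N = f² / ((H − f)·c).
N = 188² / ((158000 − 188) × 0.014) = 35344 / 2209 ≈ 16.

f/16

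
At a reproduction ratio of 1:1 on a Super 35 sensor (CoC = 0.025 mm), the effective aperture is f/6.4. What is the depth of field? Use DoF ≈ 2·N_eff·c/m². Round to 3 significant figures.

At magnification m, DoF ≈ 2·N_eff·c/m² = 2 × 6.4 × 0.025 / 1² = 0.32 / 1 ≈ 0.32 mm.

0.320 mm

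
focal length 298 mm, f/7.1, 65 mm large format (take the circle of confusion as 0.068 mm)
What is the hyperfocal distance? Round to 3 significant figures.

Hyperfocal distance H = f²/(N·c) + f = 298²/(7.1 × 0.068) + 298 = 88804/0.4828 + 298 ≈ 184233.4 mm ≈ 184 m.

184 m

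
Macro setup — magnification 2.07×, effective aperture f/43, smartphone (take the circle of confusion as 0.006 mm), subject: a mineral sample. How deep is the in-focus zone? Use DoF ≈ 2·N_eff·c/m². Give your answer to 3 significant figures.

At magnification m, DoF ≈ 2·N_eff·c/m² = 2 × 43 × 0.006 / 2.07² = 0.516 / 4.285 ≈ 0.12 mm.

0.120 mm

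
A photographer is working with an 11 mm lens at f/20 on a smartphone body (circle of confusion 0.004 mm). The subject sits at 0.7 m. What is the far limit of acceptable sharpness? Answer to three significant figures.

1.29 m

Hyperfocal distance H = f²/(N·c) + f = 11²/(20 × 0.004) + 11 = 121/0.08 + 11 ≈ 1523.5 mm ≈ 1.524 m.
Far limit Df = s·(H − f)/(H − s) = 700 × (1523.5 − 11) / (1523.5 − 700) = 700 × 1512.5 / 823.5 ≈ 1285.7 mm ≈ 1.29 m.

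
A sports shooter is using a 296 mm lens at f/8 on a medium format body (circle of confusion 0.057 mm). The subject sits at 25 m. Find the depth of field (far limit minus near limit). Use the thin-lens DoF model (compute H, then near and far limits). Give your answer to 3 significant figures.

Hyperfocal distance H = f²/(N·c) + f = 296²/(8 × 0.057) + 296 = 87616/0.456 + 296 ≈ 192436.4 mm ≈ 192.4 m.
Near limit Dn = s·(H − f)/(H + s − 2f) = 25000 × (192436.4 − 296) / (192436.4 + 25000 − 2 × 296) = 25000 × 192140.4 / 216844.4 ≈ 22151.9 mm.
Far limit Df = s·(H − f)/(H − s) = 25000 × (192436.4 − 296) / (192436.4 − 25000) = 25000 × 192140.4 / 167436.4 ≈ 28688.6 mm.
Depth of field = Df − Dn = 28688.6 − 22151.9 ≈ 6536.7 mm ≈ 6.54 m.

6.54 m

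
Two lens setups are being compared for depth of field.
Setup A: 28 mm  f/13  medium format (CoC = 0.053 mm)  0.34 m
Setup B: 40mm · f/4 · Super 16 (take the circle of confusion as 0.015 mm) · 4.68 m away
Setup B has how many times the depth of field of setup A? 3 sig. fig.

8.33

Setup A: H = 28²/(13×0.053) + 28 ≈ 1165.9 mm; DoF = Df − Dn = 468.44 − 266.84 ≈ 201.60 mm.
Setup B: H = 40²/(4×0.015) + 40 ≈ 26706.7 mm; DoF = Df − Dn = 5665.9 − 3986.4 ≈ 1679.5 mm.
Ratio = 1679.5 / 201.60 ≈ 8.33.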